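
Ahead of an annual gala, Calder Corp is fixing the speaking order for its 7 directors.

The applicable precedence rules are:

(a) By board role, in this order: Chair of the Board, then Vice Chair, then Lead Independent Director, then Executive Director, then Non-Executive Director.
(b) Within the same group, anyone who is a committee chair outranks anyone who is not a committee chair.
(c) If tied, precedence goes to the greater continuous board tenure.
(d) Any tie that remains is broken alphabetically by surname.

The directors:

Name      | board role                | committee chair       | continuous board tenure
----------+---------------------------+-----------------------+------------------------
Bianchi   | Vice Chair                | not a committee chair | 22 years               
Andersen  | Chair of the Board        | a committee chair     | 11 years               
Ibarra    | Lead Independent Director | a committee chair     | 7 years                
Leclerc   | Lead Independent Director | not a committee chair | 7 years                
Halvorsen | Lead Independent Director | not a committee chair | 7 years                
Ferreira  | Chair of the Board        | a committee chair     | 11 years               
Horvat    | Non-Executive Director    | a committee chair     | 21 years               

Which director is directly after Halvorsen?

Leclerc

By board role: Andersen and Ferreira (Chair of the Board); then Bianchi (Vice Chair); then Ibarra, Halvorsen and Leclerc (Lead Independent Director); then Horvat (Non-Executive Director).
Andersen and Ferreira are each a committee chair, so the next rule applies.
Andersen and Ferreira both have continuous board tenure 11 years, so the next rule applies.
Among Andersen and Ferreira, alphabetically by surname: Andersen before Ferreira.
Among Ibarra, Halvorsen and Leclerc, a committee chair before not a committee chair: Ibarra (a committee chair) before Halvorsen and Leclerc (not a committee chair).
Halvorsen and Leclerc both have continuous board tenure 7 years, so the next rule applies.
Among Halvorsen and Leclerc, alphabetically by surname: Halvorsen before Leclerc.
Order: Andersen, Ferreira, Bianchi, Ibarra, Halvorsen, Leclerc, Horvat.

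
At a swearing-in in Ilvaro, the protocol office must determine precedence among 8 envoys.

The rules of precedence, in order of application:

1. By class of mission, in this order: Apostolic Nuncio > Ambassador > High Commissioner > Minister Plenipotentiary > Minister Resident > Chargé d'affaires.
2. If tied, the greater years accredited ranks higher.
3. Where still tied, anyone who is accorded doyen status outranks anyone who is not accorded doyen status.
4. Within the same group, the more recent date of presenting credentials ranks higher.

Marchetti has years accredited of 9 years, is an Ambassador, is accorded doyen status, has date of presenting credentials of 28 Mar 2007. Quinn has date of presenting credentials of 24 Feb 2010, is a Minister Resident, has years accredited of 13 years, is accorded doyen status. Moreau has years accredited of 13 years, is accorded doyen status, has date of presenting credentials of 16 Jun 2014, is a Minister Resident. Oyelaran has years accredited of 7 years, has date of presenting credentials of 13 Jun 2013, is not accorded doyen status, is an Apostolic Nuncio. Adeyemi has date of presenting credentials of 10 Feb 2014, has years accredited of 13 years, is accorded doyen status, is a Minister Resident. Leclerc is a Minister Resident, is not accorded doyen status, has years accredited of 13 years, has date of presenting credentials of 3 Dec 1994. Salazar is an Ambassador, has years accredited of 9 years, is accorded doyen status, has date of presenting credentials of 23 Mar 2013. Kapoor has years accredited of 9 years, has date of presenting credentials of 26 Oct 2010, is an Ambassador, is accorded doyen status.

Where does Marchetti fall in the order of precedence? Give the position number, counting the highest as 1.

By class of mission: Oyelaran (Apostolic Nuncio); then Salazar, Kapoor and Marchetti (Ambassador); then Moreau, Adeyemi, Quinn and Leclerc (Minister Resident).
Salazar, Kapoor and Marchetti all have years accredited 9 years, so the next rule applies.
Salazar, Kapoor and Marchetti are each accorded doyen status, so the next rule applies.
Among Salazar, Kapoor and Marchetti, by date of presenting credentials (later first): Salazar (23 Mar 2013) before Kapoor (26 Oct 2010) before Marchetti (28 Mar 2007).
Moreau, Adeyemi, Quinn and Leclerc all have years accredited 13 years, so the next rule applies.
Among Moreau, Adeyemi, Quinn and Leclerc, accorded doyen status before not accorded doyen status: Moreau, Adeyemi and Quinn (accorded doyen status) before Leclerc (not accorded doyen status).
Among Moreau, Adeyemi and Quinn, by date of presenting credentials (later first): Moreau (16 Jun 2014) before Adeyemi (10 Feb 2014) before Quinn (24 Feb 2010).
Order: Oyelaran, Salazar, Kapoor, Marchetti, Moreau, Adeyemi, Quinn, Leclerc. So position 4.

4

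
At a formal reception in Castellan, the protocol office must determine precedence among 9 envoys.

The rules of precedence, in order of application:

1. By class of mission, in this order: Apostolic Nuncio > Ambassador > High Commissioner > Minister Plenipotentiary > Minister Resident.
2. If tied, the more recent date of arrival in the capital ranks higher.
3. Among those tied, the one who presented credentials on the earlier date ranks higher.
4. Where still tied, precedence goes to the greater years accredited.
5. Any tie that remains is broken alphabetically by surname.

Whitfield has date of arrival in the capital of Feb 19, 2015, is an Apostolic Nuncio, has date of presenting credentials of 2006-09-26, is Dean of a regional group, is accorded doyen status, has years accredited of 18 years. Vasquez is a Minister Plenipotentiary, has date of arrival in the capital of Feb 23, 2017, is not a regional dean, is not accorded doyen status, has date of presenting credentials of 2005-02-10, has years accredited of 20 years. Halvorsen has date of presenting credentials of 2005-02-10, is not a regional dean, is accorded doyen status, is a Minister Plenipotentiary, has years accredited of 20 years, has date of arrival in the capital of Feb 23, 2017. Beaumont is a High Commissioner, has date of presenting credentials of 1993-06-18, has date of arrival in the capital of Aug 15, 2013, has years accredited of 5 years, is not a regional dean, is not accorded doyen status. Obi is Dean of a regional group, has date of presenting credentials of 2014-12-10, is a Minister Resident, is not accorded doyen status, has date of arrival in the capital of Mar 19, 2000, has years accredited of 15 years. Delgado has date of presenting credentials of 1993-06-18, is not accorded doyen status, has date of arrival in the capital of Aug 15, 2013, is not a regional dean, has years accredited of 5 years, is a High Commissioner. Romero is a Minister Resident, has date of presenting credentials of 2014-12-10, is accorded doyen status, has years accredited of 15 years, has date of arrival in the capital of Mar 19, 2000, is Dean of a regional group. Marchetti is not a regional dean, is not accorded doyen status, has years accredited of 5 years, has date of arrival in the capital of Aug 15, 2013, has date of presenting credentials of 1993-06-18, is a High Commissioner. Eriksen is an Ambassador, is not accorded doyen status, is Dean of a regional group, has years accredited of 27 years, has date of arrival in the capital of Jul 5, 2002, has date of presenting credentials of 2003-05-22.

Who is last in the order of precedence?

By class of mission: Whitfield (Apostolic Nuncio); then Eriksen (Ambassador); then Beaumont, Delgado and Marchetti (High Commissioner); then Halvorsen and Vasquez (Minister Plenipotentiary); then Obi and Romero (Minister Resident).
Beaumont, Delgado and Marchetti all have date of arrival in the capital Aug 15, 2013, so the next rule applies.
Beaumont, Delgado and Marchetti all have date of presenting credentials 1993-06-18, so the next rule applies.
Beaumont, Delgado and Marchetti all have years accredited 5 years, so the next rule applies.
Among Beaumont, Delgado and Marchetti, alphabetically by surname: Beaumont before Delgado before Marchetti.
Halvorsen and Vasquez both have date of arrival in the capital Feb 23, 2017, so the next rule applies.
Halvorsen and Vasquez both have date of presenting credentials 2005-02-10, so the next rule applies.
Halvorsen and Vasquez both have years accredited 20 years, so the next rule applies.
Among Halvorsen and Vasquez, alphabetically by surname: Halvorsen before Vasquez.
Obi and Romero both have date of arrival in the capital Mar 19, 2000, so the next rule applies.
Obi and Romero both have date of presenting credentials 2014-12-10, so the next rule applies.
Obi and Romero both have years accredited 15 years, so the next rule applies.
Among Obi and Romero, alphabetically by surname: Obi before Romero.
Order: Whitfield, Eriksen, Beaumont, Delgado, Marchetti, Halvorsen, Vasquez, Obi, Romero.

Romero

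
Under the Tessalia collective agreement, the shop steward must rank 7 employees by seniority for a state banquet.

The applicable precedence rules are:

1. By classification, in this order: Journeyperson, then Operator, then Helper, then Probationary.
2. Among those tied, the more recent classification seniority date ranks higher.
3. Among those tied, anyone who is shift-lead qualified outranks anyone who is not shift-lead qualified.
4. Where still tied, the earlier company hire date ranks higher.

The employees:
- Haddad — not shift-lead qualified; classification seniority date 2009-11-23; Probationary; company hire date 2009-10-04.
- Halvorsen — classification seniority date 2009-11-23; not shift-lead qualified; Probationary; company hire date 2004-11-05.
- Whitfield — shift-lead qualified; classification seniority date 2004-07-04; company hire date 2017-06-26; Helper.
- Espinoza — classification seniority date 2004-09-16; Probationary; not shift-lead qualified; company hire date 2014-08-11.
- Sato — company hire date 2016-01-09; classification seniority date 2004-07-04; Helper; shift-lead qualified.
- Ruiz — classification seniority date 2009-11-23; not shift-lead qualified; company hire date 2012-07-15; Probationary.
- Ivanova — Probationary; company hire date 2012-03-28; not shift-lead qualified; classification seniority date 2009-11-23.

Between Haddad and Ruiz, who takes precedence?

Haddad

By classification: Sato and Whitfield (Helper); then Halvorsen, Haddad, Ivanova, Ruiz and Espinoza (Probationary).
Sato and Whitfield both have classification seniority date 2004-07-04, so the next rule applies.
Sato and Whitfield are each shift-lead qualified, so the next rule applies.
Among Sato and Whitfield, by company hire date (earlier first): Sato (2016-01-09) before Whitfield (2017-06-26).
Among Halvorsen, Haddad, Ivanova, Ruiz and Espinoza, by classification seniority date (later first): Halvorsen, Haddad, Ivanova and Ruiz (2009-11-23) before Espinoza (2004-09-16).
Halvorsen, Haddad, Ivanova and Ruiz are each not shift-lead qualified, so the next rule applies.
Among Halvorsen, Haddad, Ivanova and Ruiz, by company hire date (earlier first): Halvorsen (2004-11-05) before Haddad (2009-10-04) before Ivanova (2012-03-28) before Ruiz (2012-07-15).
So Haddad takes precedence.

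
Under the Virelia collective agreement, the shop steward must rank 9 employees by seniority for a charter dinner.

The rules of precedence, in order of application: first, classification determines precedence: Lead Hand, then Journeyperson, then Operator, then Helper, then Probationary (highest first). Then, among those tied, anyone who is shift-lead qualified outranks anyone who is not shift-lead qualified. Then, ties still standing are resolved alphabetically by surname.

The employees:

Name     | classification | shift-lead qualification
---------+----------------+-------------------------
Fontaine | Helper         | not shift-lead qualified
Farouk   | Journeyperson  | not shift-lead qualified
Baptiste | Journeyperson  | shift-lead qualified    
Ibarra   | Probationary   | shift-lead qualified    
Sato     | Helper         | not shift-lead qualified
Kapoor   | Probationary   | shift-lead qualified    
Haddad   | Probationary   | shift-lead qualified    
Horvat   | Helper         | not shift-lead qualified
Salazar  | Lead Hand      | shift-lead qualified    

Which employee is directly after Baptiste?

By classification: Salazar (Lead Hand); then Baptiste and Farouk (Journeyperson); then Fontaine, Horvat and Sato (Helper); then Haddad, Ibarra and Kapoor (Probationary).
Among Baptiste and Farouk, shift-lead qualified before not shift-lead qualified: Baptiste (shift-lead qualified) before Farouk (not shift-lead qualified).
Fontaine, Horvat and Sato are each not shift-lead qualified, so the next rule applies.
Among Fontaine, Horvat and Sato, alphabetically by surname: Fontaine before Horvat before Sato.
Haddad, Ibarra and Kapoor are each shift-lead qualified, so the next rule applies.
Among Haddad, Ibarra and Kapoor, alphabetically by surname: Haddad before Ibarra before Kapoor.
Order: Salazar, Baptiste, Farouk, Fontaine, Horvat, Sato, Haddad, Ibarra, Kapoor.

Farouk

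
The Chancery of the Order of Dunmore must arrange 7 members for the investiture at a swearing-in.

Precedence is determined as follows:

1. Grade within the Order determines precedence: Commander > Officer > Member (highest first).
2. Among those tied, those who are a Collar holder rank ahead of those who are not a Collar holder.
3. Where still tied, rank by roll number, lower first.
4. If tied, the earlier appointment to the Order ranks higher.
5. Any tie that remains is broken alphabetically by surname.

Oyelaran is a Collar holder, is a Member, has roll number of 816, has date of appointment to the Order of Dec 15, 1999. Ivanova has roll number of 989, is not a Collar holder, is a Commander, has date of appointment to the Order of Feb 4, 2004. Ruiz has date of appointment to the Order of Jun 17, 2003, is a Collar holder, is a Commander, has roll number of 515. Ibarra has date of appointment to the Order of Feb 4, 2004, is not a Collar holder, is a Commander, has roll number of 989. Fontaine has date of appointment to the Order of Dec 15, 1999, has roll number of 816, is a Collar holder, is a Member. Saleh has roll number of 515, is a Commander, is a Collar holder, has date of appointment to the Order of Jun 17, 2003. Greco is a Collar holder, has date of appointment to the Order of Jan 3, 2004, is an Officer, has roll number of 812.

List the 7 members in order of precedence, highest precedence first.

Ruiz, Saleh, Ibarra, Ivanova, Greco, Fontaine, Oyelaran

By grade within the Order: Ruiz, Saleh, Ibarra and Ivanova (Commander); then Greco (Officer); then Fontaine and Oyelaran (Member).
Among Ruiz, Saleh, Ibarra and Ivanova, a Collar holder before not a Collar holder: Ruiz and Saleh (a Collar holder) before Ibarra and Ivanova (not a Collar holder).
Ruiz and Saleh both have roll number 515, so the next rule applies.
Ruiz and Saleh both have date of appointment to the Order Jun 17, 2003, so the next rule applies.
Among Ruiz and Saleh, alphabetically by surname: Ruiz before Saleh.
Ibarra and Ivanova both have roll number 989, so the next rule applies.
Ibarra and Ivanova both have date of appointment to the Order Feb 4, 2004, so the next rule applies.
Among Ibarra and Ivanova, alphabetically by surname: Ibarra before Ivanova.
Fontaine and Oyelaran are each a Collar holder, so the next rule applies.
Fontaine and Oyelaran both have roll number 816, so the next rule applies.
Fontaine and Oyelaran both have date of appointment to the Order Dec 15, 1999, so the next rule applies.
Among Fontaine and Oyelaran, alphabetically by surname: Fontaine before Oyelaran.
Full order: Ruiz, Saleh, Ibarra, Ivanova, Greco, Fontaine, Oyelaran.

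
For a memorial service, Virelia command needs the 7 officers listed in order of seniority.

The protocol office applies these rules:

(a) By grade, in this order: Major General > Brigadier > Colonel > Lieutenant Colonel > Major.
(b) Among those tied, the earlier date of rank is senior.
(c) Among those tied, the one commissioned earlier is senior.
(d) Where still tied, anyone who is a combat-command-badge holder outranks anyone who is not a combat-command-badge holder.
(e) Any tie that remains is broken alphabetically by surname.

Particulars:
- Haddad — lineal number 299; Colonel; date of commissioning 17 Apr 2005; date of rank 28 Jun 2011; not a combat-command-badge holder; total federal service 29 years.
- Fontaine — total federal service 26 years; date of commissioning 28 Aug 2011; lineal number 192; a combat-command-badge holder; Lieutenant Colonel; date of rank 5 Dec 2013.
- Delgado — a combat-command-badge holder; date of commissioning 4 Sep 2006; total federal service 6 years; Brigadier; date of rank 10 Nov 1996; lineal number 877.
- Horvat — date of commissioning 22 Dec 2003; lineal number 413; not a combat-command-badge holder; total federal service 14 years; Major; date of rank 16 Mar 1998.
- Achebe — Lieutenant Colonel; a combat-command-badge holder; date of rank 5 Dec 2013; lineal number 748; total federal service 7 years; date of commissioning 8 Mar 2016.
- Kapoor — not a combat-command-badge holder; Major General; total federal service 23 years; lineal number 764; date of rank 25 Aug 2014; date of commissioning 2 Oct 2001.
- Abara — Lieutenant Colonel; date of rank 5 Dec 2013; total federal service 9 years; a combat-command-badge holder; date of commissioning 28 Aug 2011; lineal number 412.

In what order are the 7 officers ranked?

Kapoor, Delgado, Haddad, Abara, Fontaine, Achebe, Horvat

By grade: Kapoor (Major General); then Delgado (Brigadier); then Haddad (Colonel); then Abara, Fontaine and Achebe (Lieutenant Colonel); then Horvat (Major).
Abara, Fontaine and Achebe all have date of rank 5 Dec 2013, so the next rule applies.
Among Abara, Fontaine and Achebe, by date of commissioning (earlier first): Abara and Fontaine (28 Aug 2011) before Achebe (8 Mar 2016).
Abara and Fontaine are each a combat-command-badge holder, so the next rule applies.
Among Abara and Fontaine, alphabetically by surname: Abara before Fontaine.
Full order: Kapoor, Delgado, Haddad, Abara, Fontaine, Achebe, Horvat.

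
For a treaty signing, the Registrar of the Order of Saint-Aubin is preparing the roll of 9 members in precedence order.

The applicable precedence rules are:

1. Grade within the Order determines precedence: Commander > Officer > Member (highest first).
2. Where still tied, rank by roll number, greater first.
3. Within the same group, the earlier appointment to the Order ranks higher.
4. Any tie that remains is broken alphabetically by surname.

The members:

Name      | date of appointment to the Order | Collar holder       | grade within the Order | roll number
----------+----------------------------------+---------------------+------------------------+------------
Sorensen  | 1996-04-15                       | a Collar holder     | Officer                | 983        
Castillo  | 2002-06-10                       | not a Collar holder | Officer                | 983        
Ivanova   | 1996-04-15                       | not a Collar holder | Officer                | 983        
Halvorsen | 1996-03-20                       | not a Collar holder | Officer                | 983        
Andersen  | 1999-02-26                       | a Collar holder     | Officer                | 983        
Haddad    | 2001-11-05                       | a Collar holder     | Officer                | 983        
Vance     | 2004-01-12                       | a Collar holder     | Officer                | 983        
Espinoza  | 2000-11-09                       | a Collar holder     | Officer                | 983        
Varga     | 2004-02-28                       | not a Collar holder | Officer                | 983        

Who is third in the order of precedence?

By grade within the Order: Halvorsen, Ivanova, Sorensen, Andersen, Espinoza, Haddad, Castillo, Vance and Varga (Officer).
Halvorsen, Ivanova, Sorensen, Andersen, Espinoza, Haddad, Castillo, Vance and Varga all have roll number 983, so the next rule applies.
Among Halvorsen, Ivanova, Sorensen, Andersen, Espinoza, Haddad, Castillo, Vance and Varga, by date of appointment to the Order (earlier first): Halvorsen (1996-03-20) before Ivanova and Sorensen (1996-04-15) before Andersen (1999-02-26) before Espinoza (2000-11-09) before Haddad (2001-11-05) before Castillo (2002-06-10) before Vance (2004-01-12) before Varga (2004-02-28).
Among Ivanova and Sorensen, alphabetically by surname: Ivanova before Sorensen.
Order: Halvorsen, Ivanova, Sorensen, Andersen, Espinoza, Haddad, Castillo, Vance, Varga.

Sorensen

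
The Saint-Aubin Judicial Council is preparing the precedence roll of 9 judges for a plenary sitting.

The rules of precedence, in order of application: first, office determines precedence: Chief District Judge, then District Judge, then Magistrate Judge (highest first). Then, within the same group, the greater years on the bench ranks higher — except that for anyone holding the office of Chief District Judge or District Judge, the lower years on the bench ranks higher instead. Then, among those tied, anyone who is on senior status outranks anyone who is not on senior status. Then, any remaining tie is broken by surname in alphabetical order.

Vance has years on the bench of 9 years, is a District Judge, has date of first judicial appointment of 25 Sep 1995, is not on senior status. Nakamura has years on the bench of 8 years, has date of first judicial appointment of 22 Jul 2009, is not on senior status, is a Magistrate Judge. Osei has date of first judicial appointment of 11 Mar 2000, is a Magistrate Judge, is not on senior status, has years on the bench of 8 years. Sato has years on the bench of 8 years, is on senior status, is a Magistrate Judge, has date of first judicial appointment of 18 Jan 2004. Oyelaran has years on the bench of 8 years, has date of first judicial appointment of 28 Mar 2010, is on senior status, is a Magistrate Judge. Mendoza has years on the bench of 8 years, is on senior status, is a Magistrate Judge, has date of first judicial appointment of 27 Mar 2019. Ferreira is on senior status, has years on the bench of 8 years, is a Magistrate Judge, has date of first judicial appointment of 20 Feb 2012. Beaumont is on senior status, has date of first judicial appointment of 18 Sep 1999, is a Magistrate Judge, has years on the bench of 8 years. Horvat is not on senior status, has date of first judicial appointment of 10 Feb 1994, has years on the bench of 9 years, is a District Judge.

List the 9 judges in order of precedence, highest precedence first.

By office: Horvat and Vance (District Judge); then Beaumont, Ferreira, Mendoza, Oyelaran, Sato, Nakamura and Osei (Magistrate Judge).
Horvat and Vance both have years on the bench 9 years, so the next rule applies.
Horvat and Vance are each not on senior status, so the next rule applies.
Among Horvat and Vance, alphabetically by surname: Horvat before Vance.
Beaumont, Ferreira, Mendoza, Oyelaran, Sato, Nakamura and Osei all have years on the bench 8 years, so the next rule applies.
Among Beaumont, Ferreira, Mendoza, Oyelaran, Sato, Nakamura and Osei, on senior status before not on senior status: Beaumont, Ferreira, Mendoza, Oyelaran and Sato (on senior status) before Nakamura and Osei (not on senior status).
Among Beaumont, Ferreira, Mendoza, Oyelaran and Sato, alphabetically by surname: Beaumont before Ferreira before Mendoza before Oyelaran before Sato.
Among Nakamura and Osei, alphabetically by surname: Nakamura before Osei.
Full order: Horvat, Vance, Beaumont, Ferreira, Mendoza, Oyelaran, Sato, Nakamura, Osei.

Horvat, Vance, Beaumont, Ferreira, Mendoza, Oyelaran, Sato, Nakamura, Osei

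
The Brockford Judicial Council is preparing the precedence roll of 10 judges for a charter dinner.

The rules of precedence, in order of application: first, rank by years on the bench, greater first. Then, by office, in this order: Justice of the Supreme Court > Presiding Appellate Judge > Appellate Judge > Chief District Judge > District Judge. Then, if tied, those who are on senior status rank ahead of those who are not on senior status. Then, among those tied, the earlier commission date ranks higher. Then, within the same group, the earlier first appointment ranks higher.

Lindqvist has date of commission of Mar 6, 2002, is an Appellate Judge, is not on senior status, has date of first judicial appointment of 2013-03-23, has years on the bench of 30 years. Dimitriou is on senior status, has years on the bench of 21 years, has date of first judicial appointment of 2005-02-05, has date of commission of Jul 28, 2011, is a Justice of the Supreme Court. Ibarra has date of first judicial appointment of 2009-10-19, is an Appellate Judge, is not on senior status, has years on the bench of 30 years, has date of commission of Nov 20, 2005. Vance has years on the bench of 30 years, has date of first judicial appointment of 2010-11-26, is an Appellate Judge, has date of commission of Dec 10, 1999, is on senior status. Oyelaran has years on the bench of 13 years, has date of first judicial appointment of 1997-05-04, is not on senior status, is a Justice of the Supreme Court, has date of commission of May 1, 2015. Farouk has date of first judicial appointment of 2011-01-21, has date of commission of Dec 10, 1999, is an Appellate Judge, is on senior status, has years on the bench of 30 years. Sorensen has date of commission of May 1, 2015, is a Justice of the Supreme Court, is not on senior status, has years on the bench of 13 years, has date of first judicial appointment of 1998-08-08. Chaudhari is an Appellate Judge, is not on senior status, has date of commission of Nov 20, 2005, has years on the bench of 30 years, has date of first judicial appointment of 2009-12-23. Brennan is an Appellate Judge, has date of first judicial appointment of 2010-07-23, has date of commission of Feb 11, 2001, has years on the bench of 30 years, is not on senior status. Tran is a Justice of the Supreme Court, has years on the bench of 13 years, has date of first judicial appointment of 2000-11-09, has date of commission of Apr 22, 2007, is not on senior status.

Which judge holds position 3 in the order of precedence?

By years on the bench (higher first): Vance, Farouk, Brennan, Lindqvist, Ibarra and Chaudhari (each 30 years); then Dimitriou (21 years); then Tran, Oyelaran and Sorensen (each 13 years).
Vance, Farouk, Brennan, Lindqvist, Ibarra and Chaudhari are each Appellate Judge, so the next rule applies.
Among Vance, Farouk, Brennan, Lindqvist, Ibarra and Chaudhari, on senior status before not on senior status: Vance and Farouk (on senior status) before Brennan, Lindqvist, Ibarra and Chaudhari (not on senior status).
Vance and Farouk both have date of commission Dec 10, 1999, so the next rule applies.
Among Vance and Farouk, by date of first judicial appointment (earlier first): Vance (2010-11-26) before Farouk (2011-01-21).
Among Brennan, Lindqvist, Ibarra and Chaudhari, by date of commission (earlier first): Brennan (Feb 11, 2001) before Lindqvist (Mar 6, 2002) before Ibarra and Chaudhari (Nov 20, 2005).
Among Ibarra and Chaudhari, by date of first judicial appointment (earlier first): Ibarra (2009-10-19) before Chaudhari (2009-12-23).
Tran, Oyelaran and Sorensen are each Justice of the Supreme Court, so the next rule applies.
Tran, Oyelaran and Sorensen are each not on senior status, so the next rule applies.
Among Tran, Oyelaran and Sorensen, by date of commission (earlier first): Tran (Apr 22, 2007) before Oyelaran and Sorensen (May 1, 2015).
Among Oyelaran and Sorensen, by date of first judicial appointment (earlier first): Oyelaran (1997-05-04) before Sorensen (1998-08-08).
Order: Vance, Farouk, Brennan, Lindqvist, Ibarra, Chaudhari, Dimitriou, Tran, Oyelaran, Sorensen.

Brennan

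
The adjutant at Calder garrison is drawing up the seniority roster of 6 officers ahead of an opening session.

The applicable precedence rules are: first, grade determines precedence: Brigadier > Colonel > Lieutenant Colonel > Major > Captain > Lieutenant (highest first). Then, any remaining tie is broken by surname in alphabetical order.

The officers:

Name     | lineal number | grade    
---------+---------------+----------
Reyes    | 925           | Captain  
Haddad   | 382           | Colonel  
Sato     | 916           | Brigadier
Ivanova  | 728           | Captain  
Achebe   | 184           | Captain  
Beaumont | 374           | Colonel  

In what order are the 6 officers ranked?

By grade: Sato (Brigadier); then Beaumont and Haddad (Colonel); then Achebe, Ivanova and Reyes (Captain).
Among Beaumont and Haddad, alphabetically by surname: Beaumont before Haddad.
Among Achebe, Ivanova and Reyes, alphabetically by surname: Achebe before Ivanova before Reyes.
Full order: Sato, Beaumont, Haddad, Achebe, Ivanova, Reyes.

Sato, Beaumont, Haddad, Achebe, Ivanova, Reyes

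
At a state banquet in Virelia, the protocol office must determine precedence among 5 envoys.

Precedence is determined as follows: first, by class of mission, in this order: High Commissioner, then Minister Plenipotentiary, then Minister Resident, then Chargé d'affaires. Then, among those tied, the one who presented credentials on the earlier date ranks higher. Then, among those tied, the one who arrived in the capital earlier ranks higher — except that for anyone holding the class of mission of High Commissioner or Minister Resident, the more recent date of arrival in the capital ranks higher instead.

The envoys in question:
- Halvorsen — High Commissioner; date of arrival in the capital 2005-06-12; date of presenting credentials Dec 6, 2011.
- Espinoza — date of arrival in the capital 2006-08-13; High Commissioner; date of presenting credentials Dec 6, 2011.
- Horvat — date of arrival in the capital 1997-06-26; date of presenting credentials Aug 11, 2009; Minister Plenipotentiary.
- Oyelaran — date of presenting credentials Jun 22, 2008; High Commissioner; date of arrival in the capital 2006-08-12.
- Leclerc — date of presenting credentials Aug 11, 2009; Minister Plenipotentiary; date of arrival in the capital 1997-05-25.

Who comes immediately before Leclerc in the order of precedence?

By class of mission: Oyelaran, Espinoza and Halvorsen (High Commissioner); then Leclerc and Horvat (Minister Plenipotentiary).
Among Oyelaran, Espinoza and Halvorsen, by date of presenting credentials (earlier first): Oyelaran (Jun 22, 2008) before Espinoza and Halvorsen (Dec 6, 2011).
Among Espinoza and Halvorsen, by date of arrival in the capital (later first) (reversed rule for this group): Espinoza (2006-08-13) before Halvorsen (2005-06-12).
Leclerc and Horvat both have date of presenting credentials Aug 11, 2009, so the next rule applies.
Among Leclerc and Horvat, by date of arrival in the capital (earlier first): Leclerc (1997-05-25) before Horvat (1997-06-26).
Order: Oyelaran, Espinoza, Halvorsen, Leclerc, Horvat.

Halvorsen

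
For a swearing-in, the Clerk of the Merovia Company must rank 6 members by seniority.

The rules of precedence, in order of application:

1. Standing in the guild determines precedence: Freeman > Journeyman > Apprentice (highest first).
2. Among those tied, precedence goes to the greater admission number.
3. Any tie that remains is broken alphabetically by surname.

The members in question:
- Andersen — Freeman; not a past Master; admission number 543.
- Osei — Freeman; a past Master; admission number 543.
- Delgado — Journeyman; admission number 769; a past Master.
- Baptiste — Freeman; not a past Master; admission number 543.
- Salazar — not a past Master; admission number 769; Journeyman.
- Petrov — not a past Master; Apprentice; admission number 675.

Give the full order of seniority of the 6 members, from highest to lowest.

By standing in the guild: Andersen, Baptiste and Osei (Freeman); then Delgado and Salazar (Journeyman); then Petrov (Apprentice).
Andersen, Baptiste and Osei all have admission number 543, so the next rule applies.
Among Andersen, Baptiste and Osei, alphabetically by surname: Andersen before Baptiste before Osei.
Delgado and Salazar both have admission number 769, so the next rule applies.
Among Delgado and Salazar, alphabetically by surname: Delgado before Salazar.
Full order: Andersen, Baptiste, Osei, Delgado, Salazar, Petrov.

Andersen, Baptiste, Osei, Delgado, Salazar, Petrov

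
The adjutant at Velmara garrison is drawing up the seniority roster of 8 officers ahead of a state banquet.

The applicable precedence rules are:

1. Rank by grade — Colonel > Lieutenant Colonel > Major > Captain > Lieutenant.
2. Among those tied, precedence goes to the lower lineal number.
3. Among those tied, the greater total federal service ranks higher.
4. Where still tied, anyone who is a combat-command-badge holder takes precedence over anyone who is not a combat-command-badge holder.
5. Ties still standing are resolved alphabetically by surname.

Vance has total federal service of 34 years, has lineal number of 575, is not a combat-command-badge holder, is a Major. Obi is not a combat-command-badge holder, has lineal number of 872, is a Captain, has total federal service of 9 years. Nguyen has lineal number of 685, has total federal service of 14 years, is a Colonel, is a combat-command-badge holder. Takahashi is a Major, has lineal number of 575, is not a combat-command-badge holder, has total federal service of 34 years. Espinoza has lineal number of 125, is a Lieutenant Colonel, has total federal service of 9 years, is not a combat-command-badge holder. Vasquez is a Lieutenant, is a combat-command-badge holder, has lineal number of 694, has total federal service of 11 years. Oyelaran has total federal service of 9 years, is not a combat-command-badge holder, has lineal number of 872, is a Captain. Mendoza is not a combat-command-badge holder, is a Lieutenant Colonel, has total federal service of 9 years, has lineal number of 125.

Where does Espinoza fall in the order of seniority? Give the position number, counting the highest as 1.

By grade: Nguyen (Colonel); then Espinoza and Mendoza (Lieutenant Colonel); then Takahashi and Vance (Major); then Obi and Oyelaran (Captain); then Vasquez (Lieutenant).
Espinoza and Mendoza both have lineal number 125, so the next rule applies.
Espinoza and Mendoza both have total federal service 9 years, so the next rule applies.
Espinoza and Mendoza are each not a combat-command-badge holder, so the next rule applies.
Among Espinoza and Mendoza, alphabetically by surname: Espinoza before Mendoza.
Takahashi and Vance both have lineal number 575, so the next rule applies.
Takahashi and Vance both have total federal service 34 years, so the next rule applies.
Takahashi and Vance are each not a combat-command-badge holder, so the next rule applies.
Among Takahashi and Vance, alphabetically by surname: Takahashi before Vance.
Obi and Oyelaran both have lineal number 872, so the next rule applies.
Obi and Oyelaran both have total federal service 9 years, so the next rule applies.
Obi and Oyelaran are each not a combat-command-badge holder, so the next rule applies.
Among Obi and Oyelaran, alphabetically by surname: Obi before Oyelaran.
Order: Nguyen, Espinoza, Mendoza, Takahashi, Vance, Obi, Oyelaran, Vasquez. So position 2.

2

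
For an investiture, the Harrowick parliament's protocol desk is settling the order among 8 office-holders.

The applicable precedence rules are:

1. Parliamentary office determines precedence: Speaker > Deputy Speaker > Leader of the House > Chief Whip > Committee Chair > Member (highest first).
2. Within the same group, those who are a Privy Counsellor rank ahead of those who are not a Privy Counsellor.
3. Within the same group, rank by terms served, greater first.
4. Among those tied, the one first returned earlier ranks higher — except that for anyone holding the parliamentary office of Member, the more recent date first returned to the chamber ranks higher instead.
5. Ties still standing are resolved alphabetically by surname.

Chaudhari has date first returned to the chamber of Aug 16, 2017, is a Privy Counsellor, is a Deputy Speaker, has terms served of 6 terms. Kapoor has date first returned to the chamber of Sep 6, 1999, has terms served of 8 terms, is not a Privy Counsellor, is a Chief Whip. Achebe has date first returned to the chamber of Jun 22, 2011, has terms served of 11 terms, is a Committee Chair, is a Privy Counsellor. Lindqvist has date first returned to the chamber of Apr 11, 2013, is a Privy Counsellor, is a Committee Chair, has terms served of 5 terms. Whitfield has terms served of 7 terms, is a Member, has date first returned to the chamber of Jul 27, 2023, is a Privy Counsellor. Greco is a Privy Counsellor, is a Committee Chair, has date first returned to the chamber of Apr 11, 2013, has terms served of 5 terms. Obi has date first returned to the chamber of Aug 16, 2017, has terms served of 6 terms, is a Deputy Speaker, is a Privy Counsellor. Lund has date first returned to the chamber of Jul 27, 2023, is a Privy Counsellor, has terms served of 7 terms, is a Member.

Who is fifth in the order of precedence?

By parliamentary office: Chaudhari and Obi (Deputy Speaker); then Kapoor (Chief Whip); then Achebe, Greco and Lindqvist (Committee Chair); then Lund and Whitfield (Member).
Chaudhari and Obi are each a Privy Counsellor, so the next rule applies.
Chaudhari and Obi both have terms served 6 terms, so the next rule applies.
Chaudhari and Obi both have date first returned to the chamber Aug 16, 2017, so the next rule applies.
Among Chaudhari and Obi, alphabetically by surname: Chaudhari before Obi.
Achebe, Greco and Lindqvist are each a Privy Counsellor, so the next rule applies.
Among Achebe, Greco and Lindqvist, by terms served (higher first): Achebe (11 terms) before Greco and Lindqvist (5 terms).
Greco and Lindqvist both have date first returned to the chamber Apr 11, 2013, so the next rule applies.
Among Greco and Lindqvist, alphabetically by surname: Greco before Lindqvist.
Lund and Whitfield are each a Privy Counsellor, so the next rule applies.
Lund and Whitfield both have terms served 7 terms, so the next rule applies.
Lund and Whitfield both have date first returned to the chamber Jul 27, 2023, so the next rule applies.
Among Lund and Whitfield, alphabetically by surname: Lund before Whitfield.
Order: Chaudhari, Obi, Kapoor, Achebe, Greco, Lindqvist, Lund, Whitfield.

Greco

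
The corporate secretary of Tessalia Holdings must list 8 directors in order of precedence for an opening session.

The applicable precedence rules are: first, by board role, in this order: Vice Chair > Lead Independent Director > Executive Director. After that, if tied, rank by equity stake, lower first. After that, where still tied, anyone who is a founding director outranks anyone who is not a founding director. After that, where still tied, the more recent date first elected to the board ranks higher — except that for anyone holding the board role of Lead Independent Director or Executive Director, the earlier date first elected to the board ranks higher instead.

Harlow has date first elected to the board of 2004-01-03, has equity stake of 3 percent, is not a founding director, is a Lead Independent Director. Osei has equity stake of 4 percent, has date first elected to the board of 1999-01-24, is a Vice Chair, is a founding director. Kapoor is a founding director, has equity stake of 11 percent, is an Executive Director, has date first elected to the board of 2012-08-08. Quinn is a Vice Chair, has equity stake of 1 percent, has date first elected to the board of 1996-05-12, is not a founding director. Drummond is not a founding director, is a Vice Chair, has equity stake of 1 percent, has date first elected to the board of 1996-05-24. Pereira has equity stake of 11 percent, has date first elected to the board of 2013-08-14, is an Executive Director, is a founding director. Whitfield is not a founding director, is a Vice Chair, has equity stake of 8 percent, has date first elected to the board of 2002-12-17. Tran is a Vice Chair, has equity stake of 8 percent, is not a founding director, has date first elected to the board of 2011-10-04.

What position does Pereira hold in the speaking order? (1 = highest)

By board role: Drummond, Quinn, Osei, Tran and Whitfield (Vice Chair); then Harlow (Lead Independent Director); then Kapoor and Pereira (Executive Director).
Among Drummond, Quinn, Osei, Tran and Whitfield, by equity stake (lower first): Drummond and Quinn (1 percent) before Osei (4 percent) before Tran and Whitfield (8 percent).
Drummond and Quinn are each not a founding director, so the next rule applies.
Among Drummond and Quinn, by date first elected to the board (later first): Drummond (1996-05-24) before Quinn (1996-05-12).
Tran and Whitfield are each not a founding director, so the next rule applies.
Among Tran and Whitfield, by date first elected to the board (later first): Tran (2011-10-04) before Whitfield (2002-12-17).
Kapoor and Pereira both have equity stake 11 percent, so the next rule applies.
Kapoor and Pereira are each a founding director, so the next rule applies.
Among Kapoor and Pereira, by date first elected to the board (earlier first) (reversed rule for this group): Kapoor (2012-08-08) before Pereira (2013-08-14).
Order: Drummond, Quinn, Osei, Tran, Whitfield, Harlow, Kapoor, Pereira. So position 8.

8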